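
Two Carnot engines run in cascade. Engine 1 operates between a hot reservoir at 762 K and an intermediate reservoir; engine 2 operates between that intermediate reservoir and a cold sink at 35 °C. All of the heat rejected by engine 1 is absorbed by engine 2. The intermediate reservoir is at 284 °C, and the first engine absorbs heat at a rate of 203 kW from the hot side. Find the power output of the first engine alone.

Ẇ₁ ≈ 54.6 kW

T_C = 35 °C → 35 + 273.15 = 308.15 K.
T_m = 284 °C → 284 + 273.15 = 557.15 K.
First-stage efficiency η₁ = 1 − T_m/T_H = 1 − 557.15/762.00 = 0.2688.
W₁ = η₁·Q_H = 0.2688 × 203 = 54.6 kW.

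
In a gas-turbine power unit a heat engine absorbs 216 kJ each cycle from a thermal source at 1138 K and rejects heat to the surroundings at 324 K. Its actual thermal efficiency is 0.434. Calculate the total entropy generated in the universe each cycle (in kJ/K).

W = η·Q_H = 0.434 × 216 = 93.74 kJ, so Q_C = Q_H − W = 122.3 kJ.
The hot reservoir loses entropy Q_H/T_H = 216/1138.00 = 0.1898 kJ/K; the cold reservoir gains Q_C/T_C = 122.3/324.00 = 0.3773 kJ/K.
ΔS_univ = −Q_H/T_H + Q_C/T_C = 0.188 kJ/K (> 0, since η = 0.434 < η_Carnot = 0.715).

ΔS_univ ≈ 0.188 kJ/K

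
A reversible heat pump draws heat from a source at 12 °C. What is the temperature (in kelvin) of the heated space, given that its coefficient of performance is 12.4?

T_C = 12 °C → 12 + 273.15 = 285.15 K.
COP_HP = T_H/(T_H − T_C) ⇒ T_H = T_C·COP_HP/(COP_HP − 1) = 285.15 × 12.4/(12.4 − 1) = 310 K.

T_H ≈ 310 K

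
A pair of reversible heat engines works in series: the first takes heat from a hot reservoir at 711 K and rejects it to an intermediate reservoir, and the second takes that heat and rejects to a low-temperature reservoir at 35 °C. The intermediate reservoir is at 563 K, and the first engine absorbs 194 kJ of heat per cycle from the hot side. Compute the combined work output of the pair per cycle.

T_C = 35 °C → 35 + 273.15 = 308.15 K.
Two reversible stages in series are equivalent to a single Carnot engine between T_H and T_C, so η_total = 1 − T_C/T_H = 1 − 308.15/711.00 = 0.5666.
W_total = η_total · Q_H = 0.5666 × 194 = 110 kJ.

W_total ≈ 110 kJ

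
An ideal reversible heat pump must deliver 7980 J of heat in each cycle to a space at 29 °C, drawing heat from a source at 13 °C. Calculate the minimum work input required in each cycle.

W_in ≈ 422.6 J

T_H = 29 °C → 29 + 273.15 = 302.15 K.
T_C = 13 °C → 13 + 273.15 = 286.15 K.
COP_HP = T_H/(T_H − T_C) = 302.15/16.00 = 18.8844.
W = Q_H/COP_HP = 7980/18.8844 = 422.6 J.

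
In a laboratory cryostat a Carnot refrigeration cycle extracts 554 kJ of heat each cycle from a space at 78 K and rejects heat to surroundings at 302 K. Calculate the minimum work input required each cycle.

For a reversible refrigerator, COP_R = T_C/(T_H − T_C) = 78.00/224.00 = 0.3482.
W = Q_C/COP_R = 554/0.3482 = 1591 kJ.

W_in ≈ 1591 kJ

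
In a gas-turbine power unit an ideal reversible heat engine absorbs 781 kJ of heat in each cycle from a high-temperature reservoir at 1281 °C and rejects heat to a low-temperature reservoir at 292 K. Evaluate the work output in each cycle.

W ≈ 634 kJ

T_H = 1281 °C → 1281 + 273.15 = 1554.15 K.
Carnot efficiency: η = 1 − T_C/T_H = 1 − 292.00/1554.15 = 0.8121.
W = η·Q_H = 0.8121 × 781 = 634 kJ.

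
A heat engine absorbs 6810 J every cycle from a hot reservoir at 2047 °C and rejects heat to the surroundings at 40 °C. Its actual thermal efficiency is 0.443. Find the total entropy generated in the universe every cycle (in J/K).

ΔS_univ ≈ 9.18 J/K

T_H = 2047 °C → 2047 + 273.15 = 2320.15 K.
T_C = 40 °C → 40 + 273.15 = 313.15 K.
W = η·Q_H = 0.443 × 6810 = 3017 J, so Q_C = Q_H − W = 3793 J.
The hot reservoir loses entropy Q_H/T_H = 6810/2320.15 = 2.935 J/K; the cold reservoir gains Q_C/T_C = 3793/313.15 = 12.11 J/K.
ΔS_univ = −Q_H/T_H + Q_C/T_C = 9.18 J/K (> 0, since η = 0.443 < η_Carnot = 0.865).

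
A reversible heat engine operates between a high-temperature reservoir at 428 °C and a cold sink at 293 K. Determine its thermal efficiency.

η ≈ 0.582

T_H = 428 °C → 428 + 273.15 = 701.15 K.
Since the cycle is reversible, η = 1 − T_C/T_H = 1 − 293.00/701.15 = 0.582.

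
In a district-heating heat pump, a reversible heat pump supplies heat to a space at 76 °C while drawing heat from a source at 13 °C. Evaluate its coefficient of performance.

T_H = 76 °C → 76 + 273.15 = 349.15 K.
T_C = 13 °C → 13 + 273.15 = 286.15 K.
COP_HP = T_H/(T_H − T_C) = 349.15/(349.15 − 286.15) = 5.54.

COP_HP ≈ 5.54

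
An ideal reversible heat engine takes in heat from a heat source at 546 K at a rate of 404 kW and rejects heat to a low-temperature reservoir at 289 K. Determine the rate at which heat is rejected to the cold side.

Q̇_C ≈ 213.8 kW

Since the cycle is reversible, η = 1 − T_C/T_H = 1 − 289.00/546.00 = 0.4707.
For a reversible cycle Q_C/Q_H = T_C/T_H, so Q_C = 404 × 289.00/546.00 = 213.8 kW.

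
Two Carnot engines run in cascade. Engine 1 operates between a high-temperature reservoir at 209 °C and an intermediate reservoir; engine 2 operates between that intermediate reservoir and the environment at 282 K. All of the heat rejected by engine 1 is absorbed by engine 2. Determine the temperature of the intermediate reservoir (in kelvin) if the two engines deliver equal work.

T_m ≈ 382 K

T_H = 209 °C → 209 + 273.15 = 482.15 K.
For reversible stages Q_m = Q_H·(T_m/T_H). Setting W₁ = Q_H(1 − T_m/T_H) equal to W₂ = Q_m(1 − T_C/T_m) = Q_H·(T_m − T_C)/T_H gives T_H − T_m = T_m − T_C, so T_m = (T_H + T_C)/2 = (482.15 + 282.00)/2 = 382 K.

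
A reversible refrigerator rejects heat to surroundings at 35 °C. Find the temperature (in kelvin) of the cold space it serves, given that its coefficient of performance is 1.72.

T_H = 35 °C → 35 + 273.15 = 308.15 K.
COP_R = T_C/(T_H − T_C) ⇒ T_C = T_H·COP_R/(1 + COP_R) = 308.15 × 1.72/(1 + 1.72) = 195 K.

T_C ≈ 195 K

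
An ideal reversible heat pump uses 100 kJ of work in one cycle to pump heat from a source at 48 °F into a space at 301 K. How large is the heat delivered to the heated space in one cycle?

T_C = 48 °F → (48 − 32) × 5/9 = 8.89 °C = 282.04 K.
For a reversible heat pump, COP_HP = T_H/(T_H − T_C) = 301.00/18.96 = 15.8746.
Q_H = COP_HP · W = 15.8746 × 100 = 1590 kJ.

Q_H ≈ 1590 kJ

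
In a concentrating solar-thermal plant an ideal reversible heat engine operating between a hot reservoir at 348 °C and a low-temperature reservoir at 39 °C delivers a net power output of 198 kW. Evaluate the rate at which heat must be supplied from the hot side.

Q̇_H ≈ 398 kW

T_H = 348 °C → 348 + 273.15 = 621.15 K.
T_C = 39 °C → 39 + 273.15 = 312.15 K.
η_rev = 1 − T_C/T_H = 1 − 312.15/621.15 = 0.4975.
Q_H = W/η = 198/0.4975 = 398 kW.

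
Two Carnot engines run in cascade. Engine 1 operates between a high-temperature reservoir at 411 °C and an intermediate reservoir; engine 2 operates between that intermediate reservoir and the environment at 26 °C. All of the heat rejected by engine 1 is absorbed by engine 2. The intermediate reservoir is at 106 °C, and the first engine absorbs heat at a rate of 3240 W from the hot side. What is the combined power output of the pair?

Ẇ_total ≈ 1820 W

T_H = 411 °C → 411 + 273.15 = 684.15 K.
T_C = 26 °C → 26 + 273.15 = 299.15 K.
Two reversible stages in series are equivalent to a single Carnot engine between T_H and T_C, so η_total = 1 − T_C/T_H = 1 − 299.15/684.15 = 0.5627.
W_total = η_total · Q_H = 0.5627 × 3240 = 1820 W.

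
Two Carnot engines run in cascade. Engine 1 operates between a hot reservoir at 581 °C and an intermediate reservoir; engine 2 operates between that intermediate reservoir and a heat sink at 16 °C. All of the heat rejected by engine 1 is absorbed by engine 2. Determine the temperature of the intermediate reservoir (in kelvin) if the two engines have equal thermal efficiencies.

T_H = 581 °C → 581 + 273.15 = 854.15 K.
T_C = 16 °C → 16 + 273.15 = 289.15 K.
Equal efficiencies require 1 − T_m/T_H = 1 − T_C/T_m, i.e. T_m/T_H = T_C/T_m, so T_m = √(T_H·T_C) = √(854.15 × 289.15) = 497 K.

T_m ≈ 497 K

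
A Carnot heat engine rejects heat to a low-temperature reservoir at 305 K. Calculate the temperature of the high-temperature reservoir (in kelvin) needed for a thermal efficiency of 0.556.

From η = 1 − T_C/T_H, solving for T_H gives T_H = T_C/(1 − η) = 305.00/(1 − 0.556) = 687 K.

T_H ≈ 687 K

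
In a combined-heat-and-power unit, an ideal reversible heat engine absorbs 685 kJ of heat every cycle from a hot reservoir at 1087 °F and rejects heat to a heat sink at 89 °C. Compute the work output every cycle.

W ≈ 396.3 kJ

T_H = 1087 °F → (1087 − 32) × 5/9 = 586.11 °C = 859.26 K.
T_C = 89 °C → 89 + 273.15 = 362.15 K.
For a reversible engine, η = 1 − T_C/T_H = 1 − 362.15/859.26 = 0.5785.
W = η·Q_H = 0.5785 × 685 = 396.3 kJ.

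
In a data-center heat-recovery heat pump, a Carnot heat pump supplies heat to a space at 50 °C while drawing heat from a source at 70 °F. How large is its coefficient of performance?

T_H = 50 °C → 50 + 273.15 = 323.15 K.
T_C = 70 °F → (70 − 32) × 5/9 = 21.11 °C = 294.26 K.
COP_HP = T_H/(T_H − T_C) = 323.15/(323.15 − 294.26) = 11.19.

COP_HP ≈ 11.19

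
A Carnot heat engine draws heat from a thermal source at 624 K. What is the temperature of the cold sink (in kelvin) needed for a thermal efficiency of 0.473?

From η = 1 − T_C/T_H, T_C = T_H·(1 − η) = 624.00 × (1 − 0.473) = 329 K.

T_C ≈ 329 K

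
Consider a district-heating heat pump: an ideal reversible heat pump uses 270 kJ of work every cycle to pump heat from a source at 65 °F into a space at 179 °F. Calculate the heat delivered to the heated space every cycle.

Q_H ≈ 1510 kJ

T_H = 179 °F → (179 − 32) × 5/9 = 81.67 °C = 354.82 K.
T_C = 65 °F → (65 − 32) × 5/9 = 18.33 °C = 291.48 K.
COP_HP = T_H/(T_H − T_C) = 354.82/63.33 = 5.6024.
Q_H = COP_HP · W = 5.6024 × 270 = 1510 kJ.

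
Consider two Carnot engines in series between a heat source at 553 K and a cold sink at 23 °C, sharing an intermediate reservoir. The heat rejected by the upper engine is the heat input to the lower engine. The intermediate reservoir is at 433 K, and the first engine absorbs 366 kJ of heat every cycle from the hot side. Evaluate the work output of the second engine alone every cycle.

T_C = 23 °C → 23 + 273.15 = 296.15 K.
Heat entering the second stage: Q_m = Q_H·(T_m/T_H) = 366 × 433.00/553.00 = 287 kJ.
Second-stage efficiency η₂ = 1 − T_C/T_m = 1 − 296.15/433.00 = 0.3161, so W₂ = η₂·Q_m = 90.6 kJ.

W₂ ≈ 90.6 kJ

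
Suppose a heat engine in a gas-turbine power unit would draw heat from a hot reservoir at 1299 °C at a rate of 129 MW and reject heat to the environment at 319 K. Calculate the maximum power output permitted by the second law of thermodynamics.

Ẇ_max ≈ 103 MW

T_H = 1299 °C → 1299 + 273.15 = 1572.15 K.
By the Carnot theorem, η_max = 1 − T_C/T_H = 1 − 319.00/1572.15 = 0.7971.
W_max = η_max · Q_H = 0.7971 × 129 = 103 MW.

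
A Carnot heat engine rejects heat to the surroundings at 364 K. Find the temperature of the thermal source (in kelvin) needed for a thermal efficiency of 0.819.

From η = 1 − T_C/T_H, solving for T_H gives T_H = T_C/(1 − η) = 364.00/(1 − 0.819) = 2010 K.

T_H ≈ 2010 K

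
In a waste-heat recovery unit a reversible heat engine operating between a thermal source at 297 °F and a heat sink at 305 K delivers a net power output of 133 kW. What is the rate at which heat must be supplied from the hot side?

Q̇_H ≈ 485 kW

T_H = 297 °F → (297 − 32) × 5/9 = 147.22 °C = 420.37 K.
Since the cycle is reversible, η = 1 − T_C/T_H = 1 − 305.00/420.37 = 0.2745.
Q_H = W/η = 133/0.2745 = 485 kW.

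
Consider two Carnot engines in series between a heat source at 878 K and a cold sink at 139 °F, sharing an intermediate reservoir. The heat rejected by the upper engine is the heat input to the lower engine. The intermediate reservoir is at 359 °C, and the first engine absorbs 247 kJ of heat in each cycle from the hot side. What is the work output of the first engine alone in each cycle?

T_C = 139 °F → (139 − 32) × 5/9 = 59.44 °C = 332.59 K.
T_m = 359 °C → 359 + 273.15 = 632.15 K.
First-stage efficiency η₁ = 1 − T_m/T_H = 1 − 632.15/878.00 = 0.2800.
W₁ = η₁·Q_H = 0.2800 × 247 = 69.2 kJ.

W₁ ≈ 69.2 kJ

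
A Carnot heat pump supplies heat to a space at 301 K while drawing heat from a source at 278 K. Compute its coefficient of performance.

The Carnot heat-pump COP is COP_HP = T_H/(T_H − T_C) = 301.00/(301.00 − 278.00) = 13.1.

COP_HP ≈ 13.1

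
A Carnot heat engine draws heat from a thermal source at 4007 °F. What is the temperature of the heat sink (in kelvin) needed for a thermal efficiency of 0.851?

T_C ≈ 370 K

T_H = 4007 °F → (4007 − 32) × 5/9 = 2208.33 °C = 2481.48 K.
From η = 1 − T_C/T_H, T_C = T_H·(1 − η) = 2481.48 × (1 − 0.851) = 370 K.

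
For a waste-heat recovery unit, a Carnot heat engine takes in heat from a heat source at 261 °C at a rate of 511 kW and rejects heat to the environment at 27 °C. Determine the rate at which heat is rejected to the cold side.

Q̇_C ≈ 287 kW

T_H = 261 °C → 261 + 273.15 = 534.15 K.
T_C = 27 °C → 27 + 273.15 = 300.15 K.
η_rev = 1 − T_C/T_H = 1 − 300.15/534.15 = 0.4381.
For a reversible cycle Q_C/Q_H = T_C/T_H, so Q_C = 511 × 300.15/534.15 = 287 kW.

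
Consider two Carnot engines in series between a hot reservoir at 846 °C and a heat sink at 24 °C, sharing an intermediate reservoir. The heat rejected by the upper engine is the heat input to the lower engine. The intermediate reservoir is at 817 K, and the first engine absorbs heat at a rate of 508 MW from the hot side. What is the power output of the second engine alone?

Ẇ₂ ≈ 236.0 MW

T_H = 846 °C → 846 + 273.15 = 1119.15 K.
T_C = 24 °C → 24 + 273.15 = 297.15 K.
Heat entering the second stage: Q_m = Q_H·(T_m/T_H) = 508 × 817.00/1119.15 = 370.8 MW.
Second-stage efficiency η₂ = 1 − T_C/T_m = 1 − 297.15/817.00 = 0.6363, so W₂ = η₂·Q_m = 236.0 MW.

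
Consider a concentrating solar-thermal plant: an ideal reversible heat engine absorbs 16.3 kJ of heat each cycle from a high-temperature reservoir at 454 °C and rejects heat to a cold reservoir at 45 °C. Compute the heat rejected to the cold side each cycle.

T_H = 454 °C → 454 + 273.15 = 727.15 K.
T_C = 45 °C → 45 + 273.15 = 318.15 K.
The Carnot efficiency is η = 1 − T_C/T_H = 1 − 318.15/727.15 = 0.5625.
For a reversible cycle Q_C/Q_H = T_C/T_H, so Q_C = 16.3 × 318.15/727.15 = 7.13 kJ.

Q_C ≈ 7.13 kJ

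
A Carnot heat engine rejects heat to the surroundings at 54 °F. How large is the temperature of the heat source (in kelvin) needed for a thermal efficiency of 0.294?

T_H ≈ 404.2 K

T_C = 54 °F → (54 − 32) × 5/9 = 12.22 °C = 285.37 K.
From η = 1 − T_C/T_H, solving for T_H gives T_H = T_C/(1 − η) = 285.37/(1 − 0.294) = 404.2 K.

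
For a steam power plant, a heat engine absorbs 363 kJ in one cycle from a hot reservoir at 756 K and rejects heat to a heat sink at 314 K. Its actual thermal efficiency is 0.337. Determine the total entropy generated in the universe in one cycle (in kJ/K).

W = η·Q_H = 0.337 × 363 = 122.3 kJ, so Q_C = Q_H − W = 240.7 kJ.
Reservoir entropy changes: ΔS_H = −Q_H/T_H = −363/756.00 = -0.4802 kJ/K and ΔS_C = +Q_C/T_C = 240.7/314.00 = 0.7665 kJ/K.
ΔS_univ = −Q_H/T_H + Q_C/T_C = 0.286 kJ/K (> 0, since η = 0.337 < η_Carnot = 0.585).

ΔS_univ ≈ 0.286 kJ/K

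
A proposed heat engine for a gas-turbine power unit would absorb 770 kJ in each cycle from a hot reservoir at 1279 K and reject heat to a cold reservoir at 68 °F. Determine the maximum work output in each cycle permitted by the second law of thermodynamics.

T_C = 68 °F → (68 − 32) × 5/9 = 20.00 °C = 293.15 K.
The second-law ceiling is the Carnot efficiency, η_max = 1 − T_C/T_H = 1 − 293.15/1279.00 = 0.7708.
W_max = η_max · Q_H = 0.7708 × 770 = 594 kJ.

W_max ≈ 594 kJ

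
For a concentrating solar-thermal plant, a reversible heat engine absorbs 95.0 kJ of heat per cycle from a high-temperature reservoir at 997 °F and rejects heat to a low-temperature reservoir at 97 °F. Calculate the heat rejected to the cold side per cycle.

T_H = 997 °F → (997 − 32) × 5/9 = 536.11 °C = 809.26 K.
T_C = 97 °F → (97 − 32) × 5/9 = 36.11 °C = 309.26 K.
For a reversible engine, η = 1 − T_C/T_H = 1 − 309.26/809.26 = 0.6178.
For a reversible cycle Q_C/Q_H = T_C/T_H, so Q_C = 95.0 × 309.26/809.26 = 36.3 kJ.

Q_C ≈ 36.3 kJ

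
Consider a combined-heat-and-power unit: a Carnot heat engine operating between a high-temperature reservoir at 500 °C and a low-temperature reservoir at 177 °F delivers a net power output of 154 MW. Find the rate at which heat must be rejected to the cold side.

T_H = 500 °C → 500 + 273.15 = 773.15 K.
T_C = 177 °F → (177 − 32) × 5/9 = 80.56 °C = 353.71 K.
Carnot efficiency: η = 1 − T_C/T_H = 1 − 353.71/773.15 = 0.5425.
Since Q_C/Q_H = T_C/T_H and Q_H = W/η, Q_C = W·T_C/(T_H − T_C) = 154 × 353.71/419.44 = 130 MW.

Q̇_C ≈ 130 MW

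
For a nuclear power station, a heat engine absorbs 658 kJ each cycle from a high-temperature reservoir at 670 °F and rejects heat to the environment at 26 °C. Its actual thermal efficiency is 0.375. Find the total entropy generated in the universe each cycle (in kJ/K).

T_H = 670 °F → (670 − 32) × 5/9 = 354.44 °C = 627.59 K.
T_C = 26 °C → 26 + 273.15 = 299.15 K.
W = η·Q_H = 0.375 × 658 = 246.8 kJ, so Q_C = Q_H − W = 411.2 kJ.
Reservoir entropy changes: ΔS_H = −Q_H/T_H = −658/627.59 = -1.048 kJ/K and ΔS_C = +Q_C/T_C = 411.2/299.15 = 1.375 kJ/K.
ΔS_univ = −Q_H/T_H + Q_C/T_C = 0.3263 kJ/K (> 0, since η = 0.375 < η_Carnot = 0.523).

ΔS_univ ≈ 0.3263 kJ/K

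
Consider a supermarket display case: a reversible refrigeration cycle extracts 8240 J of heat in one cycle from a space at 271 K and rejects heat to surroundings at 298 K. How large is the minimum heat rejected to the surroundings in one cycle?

Q_H ≈ 9061 J

For a reversible cycle Q_H/Q_C = T_H/T_C, so Q_H = Q_C·T_H/T_C = 8240 × 298.00/271.00 = 9061 J.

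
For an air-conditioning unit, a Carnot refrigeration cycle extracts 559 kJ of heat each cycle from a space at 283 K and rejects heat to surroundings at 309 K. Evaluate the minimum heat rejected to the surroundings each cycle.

Q_H ≈ 610.4 kJ

For a reversible cycle Q_H/Q_C = T_H/T_C, so Q_H = Q_C·T_H/T_C = 559 × 309.00/283.00 = 610.4 kJ.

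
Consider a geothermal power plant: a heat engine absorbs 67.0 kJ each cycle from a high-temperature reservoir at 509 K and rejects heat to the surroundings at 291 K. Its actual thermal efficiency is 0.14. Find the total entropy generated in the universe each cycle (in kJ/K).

W = η·Q_H = 0.14 × 67.0 = 9.380 kJ, so Q_C = Q_H − W = 57.62 kJ.
The hot reservoir loses entropy Q_H/T_H = 67.0/509.00 = 0.1316 kJ/K; the cold reservoir gains Q_C/T_C = 57.62/291.00 = 0.1980 kJ/K.
ΔS_univ = −Q_H/T_H + Q_C/T_C = 0.06638 kJ/K (> 0, since η = 0.14 < η_Carnot = 0.428).

ΔS_univ ≈ 0.06638 kJ/K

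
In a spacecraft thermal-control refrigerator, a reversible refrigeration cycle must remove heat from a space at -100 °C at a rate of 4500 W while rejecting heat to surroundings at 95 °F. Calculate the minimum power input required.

Ẇ_in ≈ 3510 W

T_H = 95 °F → (95 − 32) × 5/9 = 35.00 °C = 308.15 K.
T_C = -100 °C → -100 + 273.15 = 173.15 K.
COP_R = T_C/(T_H − T_C) = 173.15/135.00 = 1.2826.
W = Q_C/COP_R = 4500/1.2826 = 3510 W.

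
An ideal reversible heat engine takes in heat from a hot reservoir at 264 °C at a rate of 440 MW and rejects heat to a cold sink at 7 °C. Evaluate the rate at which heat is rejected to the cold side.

Q̇_C ≈ 229 MW

T_H = 264 °C → 264 + 273.15 = 537.15 K.
T_C = 7 °C → 7 + 273.15 = 280.15 K.
Carnot efficiency: η = 1 − T_C/T_H = 1 − 280.15/537.15 = 0.4785.
For a reversible cycle Q_C/Q_H = T_C/T_H, so Q_C = 440 × 280.15/537.15 = 229 MW.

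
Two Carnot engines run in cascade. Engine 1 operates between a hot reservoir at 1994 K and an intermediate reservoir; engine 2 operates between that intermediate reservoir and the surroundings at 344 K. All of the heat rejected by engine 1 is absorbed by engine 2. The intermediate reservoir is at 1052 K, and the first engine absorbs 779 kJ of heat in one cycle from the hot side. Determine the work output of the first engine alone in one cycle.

First-stage efficiency η₁ = 1 − T_m/T_H = 1 − 1052.00/1994.00 = 0.4724.
W₁ = η₁·Q_H = 0.4724 × 779 = 368 kJ.

W₁ ≈ 368 kJ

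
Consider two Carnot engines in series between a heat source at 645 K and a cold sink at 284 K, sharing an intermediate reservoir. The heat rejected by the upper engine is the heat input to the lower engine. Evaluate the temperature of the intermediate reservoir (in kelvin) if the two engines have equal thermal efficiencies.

T_m ≈ 428.0 K

Equal efficiencies require 1 − T_m/T_H = 1 − T_C/T_m, i.e. T_m/T_H = T_C/T_m, so T_m = √(T_H·T_C) = √(645.00 × 284.00) = 428.0 K.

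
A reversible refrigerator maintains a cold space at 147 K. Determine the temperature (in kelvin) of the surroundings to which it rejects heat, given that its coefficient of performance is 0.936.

COP_R = T_C/(T_H − T_C) ⇒ T_H = T_C·(1 + 1/COP_R) = 147.00 × (1 + 1/0.936) = 304 K.

T_H ≈ 304 K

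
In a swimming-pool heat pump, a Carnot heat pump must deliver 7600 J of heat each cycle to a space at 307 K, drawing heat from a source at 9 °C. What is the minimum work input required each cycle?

T_C = 9 °C → 9 + 273.15 = 282.15 K.
COP_HP = T_H/(T_H − T_C) = 307.00/24.85 = 12.3541.
W = Q_H/COP_HP = 7600/12.3541 = 615 J.

W_in ≈ 615 J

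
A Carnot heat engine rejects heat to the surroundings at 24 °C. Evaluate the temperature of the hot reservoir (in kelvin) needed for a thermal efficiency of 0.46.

T_H ≈ 550 K

T_C = 24 °C → 24 + 273.15 = 297.15 K.
From η = 1 − T_C/T_H, solving for T_H gives T_H = T_C/(1 − η) = 297.15/(1 − 0.46) = 550 K.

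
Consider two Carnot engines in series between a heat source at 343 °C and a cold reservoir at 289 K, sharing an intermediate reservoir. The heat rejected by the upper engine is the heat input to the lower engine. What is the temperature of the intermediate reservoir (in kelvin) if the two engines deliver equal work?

T_m ≈ 453 K

T_H = 343 °C → 343 + 273.15 = 616.15 K.
For reversible stages Q_m = Q_H·(T_m/T_H). Setting W₁ = Q_H(1 − T_m/T_H) equal to W₂ = Q_m(1 − T_C/T_m) = Q_H·(T_m − T_C)/T_H gives T_H − T_m = T_m − T_C, so T_m = (T_H + T_C)/2 = (616.15 + 289.00)/2 = 453 K.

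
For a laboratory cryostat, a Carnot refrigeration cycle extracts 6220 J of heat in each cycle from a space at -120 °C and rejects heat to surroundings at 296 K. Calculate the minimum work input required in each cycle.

W_in ≈ 5802 J

T_C = -120 °C → -120 + 273.15 = 153.15 K.
For a reversible refrigerator, COP_R = T_C/(T_H − T_C) = 153.15/142.85 = 1.0721.
W = Q_C/COP_R = 6220/1.0721 = 5802 J.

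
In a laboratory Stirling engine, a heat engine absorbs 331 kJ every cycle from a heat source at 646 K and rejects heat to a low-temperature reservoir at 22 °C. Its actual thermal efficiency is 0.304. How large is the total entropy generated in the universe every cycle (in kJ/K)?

ΔS_univ ≈ 0.268 kJ/K

T_C = 22 °C → 22 + 273.15 = 295.15 K.
W = η·Q_H = 0.304 × 331 = 100.6 kJ, so Q_C = Q_H − W = 230.4 kJ.
Reservoir entropy changes: ΔS_H = −Q_H/T_H = −331/646.00 = -0.5124 kJ/K and ΔS_C = +Q_C/T_C = 230.4/295.15 = 0.7805 kJ/K.
ΔS_univ = −Q_H/T_H + Q_C/T_C = 0.268 kJ/K (> 0, since η = 0.304 < η_Carnot = 0.543).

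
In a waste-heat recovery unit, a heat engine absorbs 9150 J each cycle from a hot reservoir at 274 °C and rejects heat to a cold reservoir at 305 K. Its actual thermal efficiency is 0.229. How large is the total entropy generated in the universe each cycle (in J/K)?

ΔS_univ ≈ 6.407 J/K

T_H = 274 °C → 274 + 273.15 = 547.15 K.
W = η·Q_H = 0.229 × 9150 = 2095 J, so Q_C = Q_H − W = 7055 J.
Reservoir entropy changes: ΔS_H = −Q_H/T_H = −9150/547.15 = -16.72 J/K and ΔS_C = +Q_C/T_C = 7055/305.00 = 23.13 J/K.
ΔS_univ = −Q_H/T_H + Q_C/T_C = 6.407 J/K (> 0, since η = 0.229 < η_Carnot = 0.443).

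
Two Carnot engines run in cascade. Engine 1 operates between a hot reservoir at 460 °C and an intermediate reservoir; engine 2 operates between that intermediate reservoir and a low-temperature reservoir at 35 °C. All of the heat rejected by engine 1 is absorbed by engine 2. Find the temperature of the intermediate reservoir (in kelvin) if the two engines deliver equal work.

T_m ≈ 521 K

T_H = 460 °C → 460 + 273.15 = 733.15 K.
T_C = 35 °C → 35 + 273.15 = 308.15 K.
For reversible stages Q_m = Q_H·(T_m/T_H). Setting W₁ = Q_H(1 − T_m/T_H) equal to W₂ = Q_m(1 − T_C/T_m) = Q_H·(T_m − T_C)/T_H gives T_H − T_m = T_m − T_C, so T_m = (T_H + T_C)/2 = (733.15 + 308.15)/2 = 521 K.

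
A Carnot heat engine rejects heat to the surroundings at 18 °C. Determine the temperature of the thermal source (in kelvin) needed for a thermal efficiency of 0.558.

T_C = 18 °C → 18 + 273.15 = 291.15 K.
From η = 1 − T_C/T_H, solving for T_H gives T_H = T_C/(1 − η) = 291.15/(1 − 0.558) = 658.7 K.

T_H ≈ 658.7 K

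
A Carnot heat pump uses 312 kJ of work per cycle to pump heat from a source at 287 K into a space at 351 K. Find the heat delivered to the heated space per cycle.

COP_HP = T_H/(T_H − T_C) = 351.00/64.00 = 5.4844.
Q_H = COP_HP · W = 5.4844 × 312 = 1710 kJ.

Q_H ≈ 1710 kJ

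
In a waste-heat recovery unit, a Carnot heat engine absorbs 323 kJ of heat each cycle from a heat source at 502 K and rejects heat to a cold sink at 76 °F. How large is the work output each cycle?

W ≈ 131.5 kJ

T_C = 76 °F → (76 − 32) × 5/9 = 24.44 °C = 297.59 K.
Carnot efficiency: η = 1 − T_C/T_H = 1 − 297.59/502.00 = 0.4072.
W = η·Q_H = 0.4072 × 323 = 131.5 kJ.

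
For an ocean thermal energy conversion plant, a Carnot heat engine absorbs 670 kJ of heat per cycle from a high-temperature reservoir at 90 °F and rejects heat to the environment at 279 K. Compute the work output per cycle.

T_H = 90 °F → (90 − 32) × 5/9 = 32.22 °C = 305.37 K.
For a reversible engine, η = 1 − T_C/T_H = 1 − 279.00/305.37 = 0.0864.
W = η·Q_H = 0.0864 × 670 = 57.9 kJ.

W ≈ 57.9 kJ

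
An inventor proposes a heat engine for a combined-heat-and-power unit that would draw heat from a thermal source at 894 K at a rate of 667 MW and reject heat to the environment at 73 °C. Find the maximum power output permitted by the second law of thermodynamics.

Ẇ_max ≈ 408.7 MW

T_C = 73 °C → 73 + 273.15 = 346.15 K.
The second-law ceiling is the Carnot efficiency, η_max = 1 − T_C/T_H = 1 − 346.15/894.00 = 0.6128.
W_max = η_max · Q_H = 0.6128 × 667 = 408.7 MW.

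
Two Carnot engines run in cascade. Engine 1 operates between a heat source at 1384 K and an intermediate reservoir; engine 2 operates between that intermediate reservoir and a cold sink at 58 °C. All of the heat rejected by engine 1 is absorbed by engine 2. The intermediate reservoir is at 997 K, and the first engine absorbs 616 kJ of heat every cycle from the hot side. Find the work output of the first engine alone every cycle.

W₁ ≈ 172 kJ

T_C = 58 °C → 58 + 273.15 = 331.15 K.
First-stage efficiency η₁ = 1 − T_m/T_H = 1 − 997.00/1384.00 = 0.2796.
W₁ = η₁·Q_H = 0.2796 × 616 = 172 kJ.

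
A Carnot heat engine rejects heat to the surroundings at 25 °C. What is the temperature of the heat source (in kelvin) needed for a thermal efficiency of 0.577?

T_C = 25 °C → 25 + 273.15 = 298.15 K.
From η = 1 − T_C/T_H, solving for T_H gives T_H = T_C/(1 − η) = 298.15/(1 − 0.577) = 705 K.

T_H ≈ 705 K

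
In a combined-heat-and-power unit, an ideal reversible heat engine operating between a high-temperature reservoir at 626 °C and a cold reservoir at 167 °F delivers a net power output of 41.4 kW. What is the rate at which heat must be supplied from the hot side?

T_H = 626 °C → 626 + 273.15 = 899.15 K.
T_C = 167 °F → (167 − 32) × 5/9 = 75.00 °C = 348.15 K.
For a reversible engine, η = 1 − T_C/T_H = 1 − 348.15/899.15 = 0.6128.
Q_H = W/η = 41.4/0.6128 = 67.6 kW.

Q̇_H ≈ 67.6 kW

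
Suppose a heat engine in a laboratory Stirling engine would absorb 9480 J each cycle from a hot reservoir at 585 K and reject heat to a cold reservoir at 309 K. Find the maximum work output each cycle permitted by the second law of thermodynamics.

The second-law ceiling is the Carnot efficiency, η_max = 1 − T_C/T_H = 1 − 309.00/585.00 = 0.4718.
W_max = η_max · Q_H = 0.4718 × 9480 = 4470 J.

W_max ≈ 4470 J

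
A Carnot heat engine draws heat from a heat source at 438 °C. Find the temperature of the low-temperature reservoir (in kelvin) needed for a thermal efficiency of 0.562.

T_H = 438 °C → 438 + 273.15 = 711.15 K.
From η = 1 − T_C/T_H, T_C = T_H·(1 − η) = 711.15 × (1 − 0.562) = 311 K.

T_C ≈ 311 K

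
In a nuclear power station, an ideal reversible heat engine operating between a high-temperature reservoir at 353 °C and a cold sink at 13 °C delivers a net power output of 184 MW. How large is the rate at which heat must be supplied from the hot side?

Q̇_H ≈ 339 MW

T_H = 353 °C → 353 + 273.15 = 626.15 K.
T_C = 13 °C → 13 + 273.15 = 286.15 K.
η_rev = 1 − T_C/T_H = 1 − 286.15/626.15 = 0.5430.
Q_H = W/η = 184/0.5430 = 339 MW.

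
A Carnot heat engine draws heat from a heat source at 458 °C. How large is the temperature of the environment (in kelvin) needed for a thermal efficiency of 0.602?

T_H = 458 °C → 458 + 273.15 = 731.15 K.
From η = 1 − T_C/T_H, T_C = T_H·(1 − η) = 731.15 × (1 − 0.602) = 291 K.

T_C ≈ 291 K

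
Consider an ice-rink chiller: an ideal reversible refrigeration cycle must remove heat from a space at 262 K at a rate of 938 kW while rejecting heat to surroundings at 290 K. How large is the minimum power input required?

Carnot COP: COP_R = T_C/(T_H − T_C) = 262.00/28.00 = 9.3571.
W = Q_C/COP_R = 938/9.3571 = 100 kW.

Ẇ_in ≈ 100 kW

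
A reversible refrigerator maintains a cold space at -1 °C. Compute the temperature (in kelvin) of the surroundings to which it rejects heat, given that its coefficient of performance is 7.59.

T_H ≈ 308 K

T_C = -1 °C → -1 + 273.15 = 272.15 K.
COP_R = T_C/(T_H − T_C) ⇒ T_H = T_C·(1 + 1/COP_R) = 272.15 × (1 + 1/7.59) = 308 K.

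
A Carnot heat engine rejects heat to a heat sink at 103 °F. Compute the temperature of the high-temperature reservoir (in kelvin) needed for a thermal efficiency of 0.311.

T_C = 103 °F → (103 − 32) × 5/9 = 39.44 °C = 312.59 K.
From η = 1 − T_C/T_H, solving for T_H gives T_H = T_C/(1 − η) = 312.59/(1 − 0.311) = 453.7 K.

T_H ≈ 453.7 K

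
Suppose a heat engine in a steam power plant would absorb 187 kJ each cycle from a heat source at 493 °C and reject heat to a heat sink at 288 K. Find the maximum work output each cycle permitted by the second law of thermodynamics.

T_H = 493 °C → 493 + 273.15 = 766.15 K.
No engine can exceed the Carnot limit: η_max = 1 − T_C/T_H = 1 − 288.00/766.15 = 0.6241.
W_max = η_max · Q_H = 0.6241 × 187 = 117 kJ.

W_max ≈ 117 kJ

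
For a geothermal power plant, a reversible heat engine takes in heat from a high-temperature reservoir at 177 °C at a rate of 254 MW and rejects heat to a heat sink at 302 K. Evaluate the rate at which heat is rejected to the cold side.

T_H = 177 °C → 177 + 273.15 = 450.15 K.
Since the cycle is reversible, η = 1 − T_C/T_H = 1 − 302.00/450.15 = 0.3291.
For a reversible cycle Q_C/Q_H = T_C/T_H, so Q_C = 254 × 302.00/450.15 = 170.4 MW.

Q̇_C ≈ 170.4 MW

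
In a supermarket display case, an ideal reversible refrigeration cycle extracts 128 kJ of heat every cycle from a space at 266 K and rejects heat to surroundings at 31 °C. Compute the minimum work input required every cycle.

T_H = 31 °C → 31 + 273.15 = 304.15 K.
For a reversible refrigerator, COP_R = T_C/(T_H − T_C) = 266.00/38.15 = 6.9725.
W = Q_C/COP_R = 128/6.9725 = 18.4 kJ.

W_in ≈ 18.4 kJ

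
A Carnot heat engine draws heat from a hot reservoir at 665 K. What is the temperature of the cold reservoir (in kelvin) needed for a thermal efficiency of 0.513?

T_C ≈ 323.9 K

From η = 1 − T_C/T_H, T_C = T_H·(1 − η) = 665.00 × (1 − 0.513) = 323.9 K.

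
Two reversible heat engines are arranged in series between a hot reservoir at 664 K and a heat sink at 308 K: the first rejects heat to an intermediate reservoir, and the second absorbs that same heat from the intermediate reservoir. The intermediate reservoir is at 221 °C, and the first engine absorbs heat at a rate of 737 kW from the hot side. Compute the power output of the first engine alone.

Ẇ₁ ≈ 189 kW

T_m = 221 °C → 221 + 273.15 = 494.15 K.
First-stage efficiency η₁ = 1 − T_m/T_H = 1 − 494.15/664.00 = 0.2558.
W₁ = η₁·Q_H = 0.2558 × 737 = 189 kW.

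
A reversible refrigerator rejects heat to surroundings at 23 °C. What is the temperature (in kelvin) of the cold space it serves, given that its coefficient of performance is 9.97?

T_C ≈ 269.2 K

T_H = 23 °C → 23 + 273.15 = 296.15 K.
COP_R = T_C/(T_H − T_C) ⇒ T_C = T_H·COP_R/(1 + COP_R) = 296.15 × 9.97/(1 + 9.97) = 269.2 K.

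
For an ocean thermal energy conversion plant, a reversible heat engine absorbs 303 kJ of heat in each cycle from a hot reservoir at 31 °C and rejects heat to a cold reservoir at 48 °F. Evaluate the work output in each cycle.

W ≈ 22.0 kJ

T_H = 31 °C → 31 + 273.15 = 304.15 K.
T_C = 48 °F → (48 − 32) × 5/9 = 8.89 °C = 282.04 K.
For a reversible engine, η = 1 − T_C/T_H = 1 − 282.04/304.15 = 0.0727.
W = η·Q_H = 0.0727 × 303 = 22.0 kJ.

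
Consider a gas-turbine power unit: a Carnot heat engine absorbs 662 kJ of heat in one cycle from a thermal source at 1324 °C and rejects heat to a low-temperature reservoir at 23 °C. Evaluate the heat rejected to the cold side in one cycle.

T_H = 1324 °C → 1324 + 273.15 = 1597.15 K.
T_C = 23 °C → 23 + 273.15 = 296.15 K.
Carnot efficiency: η = 1 − T_C/T_H = 1 − 296.15/1597.15 = 0.8146.
For a reversible cycle Q_C/Q_H = T_C/T_H, so Q_C = 662 × 296.15/1597.15 = 123 kJ.

Q_C ≈ 123 kJ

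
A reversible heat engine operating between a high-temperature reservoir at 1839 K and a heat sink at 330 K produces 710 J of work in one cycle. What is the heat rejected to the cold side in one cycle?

For a reversible engine, η = 1 − T_C/T_H = 1 − 330.00/1839.00 = 0.8206.
Since Q_C/Q_H = T_C/T_H and Q_H = W/η, Q_C = W·T_C/(T_H − T_C) = 710 × 330.00/1509.00 = 155 J.

Q_C ≈ 155 J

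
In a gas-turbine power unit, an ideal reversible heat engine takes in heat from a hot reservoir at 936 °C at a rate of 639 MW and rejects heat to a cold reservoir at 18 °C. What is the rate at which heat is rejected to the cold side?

T_H = 936 °C → 936 + 273.15 = 1209.15 K.
T_C = 18 °C → 18 + 273.15 = 291.15 K.
η_rev = 1 − T_C/T_H = 1 − 291.15/1209.15 = 0.7592.
For a reversible cycle Q_C/Q_H = T_C/T_H, so Q_C = 639 × 291.15/1209.15 = 154 MW.

Q̇_C ≈ 154 MW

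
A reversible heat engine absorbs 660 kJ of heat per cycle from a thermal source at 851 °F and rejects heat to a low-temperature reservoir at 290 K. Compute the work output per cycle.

W ≈ 397.1 kJ

T_H = 851 °F → (851 − 32) × 5/9 = 455.00 °C = 728.15 K.
η_rev = 1 − T_C/T_H = 1 − 290.00/728.15 = 0.6017.
W = η·Q_H = 0.6017 × 660 = 397.1 kJ.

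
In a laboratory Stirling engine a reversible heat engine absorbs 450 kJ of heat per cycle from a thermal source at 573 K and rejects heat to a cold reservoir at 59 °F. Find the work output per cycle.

W ≈ 224 kJ

T_C = 59 °F → (59 − 32) × 5/9 = 15.00 °C = 288.15 K.
For a reversible engine, η = 1 − T_C/T_H = 1 − 288.15/573.00 = 0.4971.
W = η·Q_H = 0.4971 × 450 = 224 kJ.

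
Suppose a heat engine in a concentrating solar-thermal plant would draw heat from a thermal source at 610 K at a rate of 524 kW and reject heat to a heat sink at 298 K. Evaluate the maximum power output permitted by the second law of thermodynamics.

Ẇ_max ≈ 268 kW

By the Carnot theorem, η_max = 1 − T_C/T_H = 1 − 298.00/610.00 = 0.5115.
W_max = η_max · Q_H = 0.5115 × 524 = 268 kW.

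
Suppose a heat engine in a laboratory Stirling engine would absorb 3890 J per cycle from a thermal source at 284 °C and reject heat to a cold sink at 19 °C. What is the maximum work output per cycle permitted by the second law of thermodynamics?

T_H = 284 °C → 284 + 273.15 = 557.15 K.
T_C = 19 °C → 19 + 273.15 = 292.15 K.
The second-law ceiling is the Carnot efficiency, η_max = 1 − T_C/T_H = 1 − 292.15/557.15 = 0.4756.
W_max = η_max · Q_H = 0.4756 × 3890 = 1850 J.

W_max ≈ 1850 J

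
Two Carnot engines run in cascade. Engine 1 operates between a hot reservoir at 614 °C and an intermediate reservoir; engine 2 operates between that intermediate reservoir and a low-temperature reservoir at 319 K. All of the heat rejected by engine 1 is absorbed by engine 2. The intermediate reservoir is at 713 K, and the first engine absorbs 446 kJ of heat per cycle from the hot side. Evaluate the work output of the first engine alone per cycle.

T_H = 614 °C → 614 + 273.15 = 887.15 K.
First-stage efficiency η₁ = 1 − T_m/T_H = 1 − 713.00/887.15 = 0.1963.
W₁ = η₁·Q_H = 0.1963 × 446 = 87.6 kJ.

W₁ ≈ 87.6 kJ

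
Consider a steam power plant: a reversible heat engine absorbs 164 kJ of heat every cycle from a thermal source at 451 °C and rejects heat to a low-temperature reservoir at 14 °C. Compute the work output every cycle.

T_H = 451 °C → 451 + 273.15 = 724.15 K.
T_C = 14 °C → 14 + 273.15 = 287.15 K.
Carnot efficiency: η = 1 − T_C/T_H = 1 − 287.15/724.15 = 0.6035.
W = η·Q_H = 0.6035 × 164 = 98.97 kJ.

W ≈ 98.97 kJ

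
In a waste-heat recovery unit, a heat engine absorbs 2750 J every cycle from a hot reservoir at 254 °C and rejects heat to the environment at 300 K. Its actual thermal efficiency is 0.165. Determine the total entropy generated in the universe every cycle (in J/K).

T_H = 254 °C → 254 + 273.15 = 527.15 K.
W = η·Q_H = 0.165 × 2750 = 453.8 J, so Q_C = Q_H − W = 2296 J.
The hot reservoir loses entropy Q_H/T_H = 2750/527.15 = 5.217 J/K; the cold reservoir gains Q_C/T_C = 2296/300.00 = 7.654 J/K.
ΔS_univ = −Q_H/T_H + Q_C/T_C = 2.437 J/K (> 0, since η = 0.165 < η_Carnot = 0.431).

ΔS_univ ≈ 2.437 J/K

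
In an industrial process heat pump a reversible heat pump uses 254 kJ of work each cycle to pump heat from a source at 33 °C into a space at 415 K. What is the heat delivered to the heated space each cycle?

T_C = 33 °C → 33 + 273.15 = 306.15 K.
Reversible heating COP: COP_HP = T_H/(T_H − T_C) = 415.00/108.85 = 3.8126.
Q_H = COP_HP · W = 3.8126 × 254 = 968 kJ.

Q_H ≈ 968 kJ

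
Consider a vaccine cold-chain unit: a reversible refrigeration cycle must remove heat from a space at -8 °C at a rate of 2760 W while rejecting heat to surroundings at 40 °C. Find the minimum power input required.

Ẇ_in ≈ 500 W

T_H = 40 °C → 40 + 273.15 = 313.15 K.
T_C = -8 °C → -8 + 273.15 = 265.15 K.
Carnot COP: COP_R = T_C/(T_H − T_C) = 265.15/48.00 = 5.5240.
W = Q_C/COP_R = 2760/5.5240 = 500 W.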